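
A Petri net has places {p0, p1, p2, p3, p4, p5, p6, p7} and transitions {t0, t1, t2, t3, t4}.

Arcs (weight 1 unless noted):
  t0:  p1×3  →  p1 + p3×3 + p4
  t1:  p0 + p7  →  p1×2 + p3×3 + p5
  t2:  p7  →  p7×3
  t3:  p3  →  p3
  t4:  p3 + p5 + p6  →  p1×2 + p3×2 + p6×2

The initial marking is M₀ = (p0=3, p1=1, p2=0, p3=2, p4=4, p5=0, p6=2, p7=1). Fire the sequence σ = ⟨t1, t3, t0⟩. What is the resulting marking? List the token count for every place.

(p0=2, p1=1, p2=0, p3=8, p4=5, p5=1, p6=2, p7=0)

step 1: fire t1:  (p0=3, p1=1, p2=0, p3=2, p4=4, p5=0, p6=2, p7=1) → (p0=2, p1=3, p2=0, p3=5, p4=4, p5=1, p6=2, p7=0)
step 2: fire t3:  (p0=2, p1=3, p2=0, p3=5, p4=4, p5=1, p6=2, p7=0) → (p0=2, p1=3, p2=0, p3=5, p4=4, p5=1, p6=2, p7=0)
step 3: fire t0:  (p0=2, p1=3, p2=0, p3=5, p4=4, p5=1, p6=2, p7=0) → (p0=2, p1=1, p2=0, p3=8, p4=5, p5=1, p6=2, p7=0)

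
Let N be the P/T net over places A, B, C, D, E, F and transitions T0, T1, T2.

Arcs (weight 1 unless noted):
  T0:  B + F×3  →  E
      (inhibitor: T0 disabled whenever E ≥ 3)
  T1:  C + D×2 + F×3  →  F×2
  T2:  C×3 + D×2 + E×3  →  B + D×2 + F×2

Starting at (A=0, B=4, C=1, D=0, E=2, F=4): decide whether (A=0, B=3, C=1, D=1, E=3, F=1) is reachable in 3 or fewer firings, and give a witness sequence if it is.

NO — not reachable within 3 firings

depth 0: 1 marking
depth 1: 2 markings reached so far
depth 2: 2 markings reached so far
(frontier empty at depth 2; search complete)
target is not among the 2 markings reachable within 3 steps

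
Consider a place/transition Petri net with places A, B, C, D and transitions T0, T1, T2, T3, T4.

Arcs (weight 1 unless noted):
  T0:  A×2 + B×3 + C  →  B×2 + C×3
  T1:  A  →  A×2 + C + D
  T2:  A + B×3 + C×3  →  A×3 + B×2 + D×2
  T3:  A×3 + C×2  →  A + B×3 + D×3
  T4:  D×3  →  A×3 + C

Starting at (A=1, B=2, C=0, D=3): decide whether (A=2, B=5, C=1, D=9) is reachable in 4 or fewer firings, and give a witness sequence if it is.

YES — reachable via ⟨T1, T1, T1, T3⟩ (4 firings)

step 1: fire T1:  (A=1, B=2, C=0, D=3) → (A=2, B=2, C=1, D=4)
step 2: fire T1:  (A=2, B=2, C=1, D=4) → (A=3, B=2, C=2, D=5)
step 3: fire T1:  (A=3, B=2, C=2, D=5) → (A=4, B=2, C=3, D=6)
step 4: fire T3:  (A=4, B=2, C=3, D=6) → (A=2, B=5, C=1, D=9)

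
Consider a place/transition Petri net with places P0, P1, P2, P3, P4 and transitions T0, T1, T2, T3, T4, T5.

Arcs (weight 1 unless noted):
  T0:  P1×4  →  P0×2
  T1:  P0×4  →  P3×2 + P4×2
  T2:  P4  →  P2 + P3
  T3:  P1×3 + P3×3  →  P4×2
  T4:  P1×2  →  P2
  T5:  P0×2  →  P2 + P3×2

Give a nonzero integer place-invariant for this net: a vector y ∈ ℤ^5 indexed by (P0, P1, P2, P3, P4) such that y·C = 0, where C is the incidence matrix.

y = (P0:2, P1:1, P2:2, P3:1, P4:3)

Incidence matrix C (rows=places, cols=transitions):
       T0   T1   T2   T3   T4   T5
   P0   2   -4    0    0    0   -2
   P1  -4    0    0   -3   -2    0
   P2   0    0    1    0    1    1
   P3   0    2    1   -3    0    2
   P4   0    2   -1    2    0    0

Candidate y = [2, 1, 2, 1, 3]; check y·C column-wise:
  col T0: 2·2 + 1·-4 + 2·0 + 1·0 + 3·0 = 0
  col T1: 2·-4 + 1·0 + 2·0 + 1·2 + 3·2 = 0
  col T2: 2·0 + 1·0 + 2·1 + 1·1 + 3·-1 = 0
  col T3: 2·0 + 1·-3 + 2·0 + 1·-3 + 3·2 = 0
  col T4: 2·0 + 1·-2 + 2·1 + 1·0 + 3·0 = 0
  col T5: 2·-2 + 1·0 + 2·1 + 1·2 + 3·0 = 0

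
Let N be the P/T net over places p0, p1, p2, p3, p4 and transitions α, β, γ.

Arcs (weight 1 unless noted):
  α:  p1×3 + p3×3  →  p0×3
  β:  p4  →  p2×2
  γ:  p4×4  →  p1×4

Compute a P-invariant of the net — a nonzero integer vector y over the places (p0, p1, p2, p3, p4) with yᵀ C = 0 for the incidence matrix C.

y = (p0:1, p1:0, p2:0, p3:1, p4:0)

Incidence matrix C (rows=places, cols=transitions):
        α    β    γ
   p0   3    0    0
   p1  -3    0    4
   p2   0    2    0
   p3  -3    0    0
   p4   0   -1   -4

Candidate y = [1, 0, 0, 1, 0]; check y·C column-wise:
  col α: 1·3 + 0·-3 + 1·-3 = 0
  col β: 1·0 + 0·2 + 1·0 + 0·-1 = 0
  col γ: 1·0 + 0·4 + 1·0 + 0·-4 = 0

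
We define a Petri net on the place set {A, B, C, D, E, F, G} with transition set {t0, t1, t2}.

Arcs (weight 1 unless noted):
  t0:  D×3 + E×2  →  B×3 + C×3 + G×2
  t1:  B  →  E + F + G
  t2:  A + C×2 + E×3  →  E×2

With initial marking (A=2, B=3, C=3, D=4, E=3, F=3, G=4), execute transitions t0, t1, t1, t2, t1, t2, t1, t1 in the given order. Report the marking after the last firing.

(A=0, B=1, C=2, D=1, E=4, F=8, G=11)

step 1: fire t0:  (A=2, B=3, C=3, D=4, E=3, F=3, G=4) → (A=2, B=6, C=6, D=1, E=1, F=3, G=6)
step 2: fire t1:  (A=2, B=6, C=6, D=1, E=1, F=3, G=6) → (A=2, B=5, C=6, D=1, E=2, F=4, G=7)
step 3: fire t1:  (A=2, B=5, C=6, D=1, E=2, F=4, G=7) → (A=2, B=4, C=6, D=1, E=3, F=5, G=8)
step 4: fire t2:  (A=2, B=4, C=6, D=1, E=3, F=5, G=8) → (A=1, B=4, C=4, D=1, E=2, F=5, G=8)
step 5: fire t1:  (A=1, B=4, C=4, D=1, E=2, F=5, G=8) → (A=1, B=3, C=4, D=1, E=3, F=6, G=9)
step 6: fire t2:  (A=1, B=3, C=4, D=1, E=3, F=6, G=9) → (A=0, B=3, C=2, D=1, E=2, F=6, G=9)
step 7: fire t1:  (A=0, B=3, C=2, D=1, E=2, F=6, G=9) → (A=0, B=2, C=2, D=1, E=3, F=7, G=10)
step 8: fire t1:  (A=0, B=2, C=2, D=1, E=3, F=7, G=10) → (A=0, B=1, C=2, D=1, E=4, F=8, G=11)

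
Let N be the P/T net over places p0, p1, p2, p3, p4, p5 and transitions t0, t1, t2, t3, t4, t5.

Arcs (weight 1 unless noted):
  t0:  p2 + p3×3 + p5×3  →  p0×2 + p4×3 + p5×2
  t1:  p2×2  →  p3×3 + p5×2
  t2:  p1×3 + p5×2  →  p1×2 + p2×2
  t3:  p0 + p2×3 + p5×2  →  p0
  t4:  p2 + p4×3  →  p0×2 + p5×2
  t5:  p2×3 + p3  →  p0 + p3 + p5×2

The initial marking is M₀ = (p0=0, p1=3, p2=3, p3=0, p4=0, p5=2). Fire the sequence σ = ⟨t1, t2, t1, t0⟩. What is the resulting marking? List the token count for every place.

(p0=2, p1=2, p2=0, p3=3, p4=3, p5=3)

step 1: fire t1:  (p0=0, p1=3, p2=3, p3=0, p4=0, p5=2) → (p0=0, p1=3, p2=1, p3=3, p4=0, p5=4)
step 2: fire t2:  (p0=0, p1=3, p2=1, p3=3, p4=0, p5=4) → (p0=0, p1=2, p2=3, p3=3, p4=0, p5=2)
step 3: fire t1:  (p0=0, p1=2, p2=3, p3=3, p4=0, p5=2) → (p0=0, p1=2, p2=1, p3=6, p4=0, p5=4)
step 4: fire t0:  (p0=0, p1=2, p2=1, p3=6, p4=0, p5=4) → (p0=2, p1=2, p2=0, p3=3, p4=3, p5=3)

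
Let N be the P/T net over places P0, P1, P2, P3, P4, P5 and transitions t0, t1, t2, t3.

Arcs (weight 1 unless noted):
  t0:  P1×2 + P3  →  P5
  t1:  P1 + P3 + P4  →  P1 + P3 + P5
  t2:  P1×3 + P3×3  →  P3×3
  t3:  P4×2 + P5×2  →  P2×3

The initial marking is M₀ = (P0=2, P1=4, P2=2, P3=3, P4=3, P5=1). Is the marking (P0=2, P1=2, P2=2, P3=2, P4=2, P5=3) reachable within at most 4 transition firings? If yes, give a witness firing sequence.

YES — reachable via ⟨t0, t1⟩ (2 firings)

step 1: fire t0:  (P0=2, P1=4, P2=2, P3=3, P4=3, P5=1) → (P0=2, P1=2, P2=2, P3=2, P4=3, P5=2)
step 2: fire t1:  (P0=2, P1=2, P2=2, P3=2, P4=3, P5=2) → (P0=2, P1=2, P2=2, P3=2, P4=2, P5=3)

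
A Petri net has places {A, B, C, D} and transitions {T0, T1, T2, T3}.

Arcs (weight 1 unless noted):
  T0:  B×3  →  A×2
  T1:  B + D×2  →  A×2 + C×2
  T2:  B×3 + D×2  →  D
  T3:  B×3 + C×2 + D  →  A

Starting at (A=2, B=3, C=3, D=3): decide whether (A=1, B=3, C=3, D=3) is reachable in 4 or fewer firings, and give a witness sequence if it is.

depth 0: 1 marking
depth 1: 5 markings reached so far
depth 2: 5 markings reached so far
(frontier empty at depth 2; search complete)
target is not among the 5 markings reachable within 4 steps

NO — not reachable within 4 firings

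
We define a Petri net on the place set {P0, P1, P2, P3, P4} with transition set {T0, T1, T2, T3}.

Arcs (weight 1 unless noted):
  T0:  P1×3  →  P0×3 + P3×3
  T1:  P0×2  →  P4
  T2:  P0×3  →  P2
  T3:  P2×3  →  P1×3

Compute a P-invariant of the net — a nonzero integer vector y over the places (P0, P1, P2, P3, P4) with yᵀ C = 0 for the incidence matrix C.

Incidence matrix C (rows=places, cols=transitions):
       T0   T1   T2   T3
   P0   3   -2   -3    0
   P1  -3    0    0    3
   P2   0    0    1   -3
   P3   3    0    0    0
   P4   0    1    0    0

Candidate y = [1, 3, 3, 2, 2]; check y·C column-wise:
  col T0: 1·3 + 3·-3 + 3·0 + 2·3 + 2·0 = 0
  col T1: 1·-2 + 3·0 + 3·0 + 2·0 + 2·1 = 0
  col T2: 1·-3 + 3·0 + 3·1 + 2·0 + 2·0 = 0
  col T3: 1·0 + 3·3 + 3·-3 + 2·0 + 2·0 = 0

y = (P0:1, P1:3, P2:3, P3:2, P4:2)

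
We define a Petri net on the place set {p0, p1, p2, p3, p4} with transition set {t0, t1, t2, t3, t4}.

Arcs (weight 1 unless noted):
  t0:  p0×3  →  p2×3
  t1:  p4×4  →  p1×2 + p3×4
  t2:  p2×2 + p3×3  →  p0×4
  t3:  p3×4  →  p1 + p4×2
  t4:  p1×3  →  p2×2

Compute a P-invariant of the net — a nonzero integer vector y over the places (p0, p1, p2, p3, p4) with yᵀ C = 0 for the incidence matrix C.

y = (p0:3, p1:2, p2:3, p3:2, p4:3)

Incidence matrix C (rows=places, cols=transitions):
       t0   t1   t2   t3   t4
   p0  -3    0    4    0    0
   p1   0    2    0    1   -3
   p2   3    0   -2    0    2
   p3   0    4   -3   -4    0
   p4   0   -4    0    2    0

Candidate y = [3, 2, 3, 2, 3]; check y·C column-wise:
  col t0: 3·-3 + 2·0 + 3·3 + 2·0 + 3·0 = 0
  col t1: 3·0 + 2·2 + 3·0 + 2·4 + 3·-4 = 0
  col t2: 3·4 + 2·0 + 3·-2 + 2·-3 + 3·0 = 0
  col t3: 3·0 + 2·1 + 3·0 + 2·-4 + 3·2 = 0
  col t4: 3·0 + 2·-3 + 3·2 + 2·0 + 3·0 = 0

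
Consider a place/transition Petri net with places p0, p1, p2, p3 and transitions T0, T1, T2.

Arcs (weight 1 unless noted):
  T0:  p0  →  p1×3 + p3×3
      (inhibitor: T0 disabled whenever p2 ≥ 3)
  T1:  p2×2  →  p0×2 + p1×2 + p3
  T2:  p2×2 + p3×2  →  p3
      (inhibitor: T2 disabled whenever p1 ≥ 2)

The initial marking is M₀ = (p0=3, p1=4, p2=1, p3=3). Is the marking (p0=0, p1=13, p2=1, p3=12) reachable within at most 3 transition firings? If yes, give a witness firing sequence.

YES — reachable via ⟨T0, T0, T0⟩ (3 firings)

step 1: fire T0:  (p0=3, p1=4, p2=1, p3=3) → (p0=2, p1=7, p2=1, p3=6)
step 2: fire T0:  (p0=2, p1=7, p2=1, p3=6) → (p0=1, p1=10, p2=1, p3=9)
step 3: fire T0:  (p0=1, p1=10, p2=1, p3=9) → (p0=0, p1=13, p2=1, p3=12)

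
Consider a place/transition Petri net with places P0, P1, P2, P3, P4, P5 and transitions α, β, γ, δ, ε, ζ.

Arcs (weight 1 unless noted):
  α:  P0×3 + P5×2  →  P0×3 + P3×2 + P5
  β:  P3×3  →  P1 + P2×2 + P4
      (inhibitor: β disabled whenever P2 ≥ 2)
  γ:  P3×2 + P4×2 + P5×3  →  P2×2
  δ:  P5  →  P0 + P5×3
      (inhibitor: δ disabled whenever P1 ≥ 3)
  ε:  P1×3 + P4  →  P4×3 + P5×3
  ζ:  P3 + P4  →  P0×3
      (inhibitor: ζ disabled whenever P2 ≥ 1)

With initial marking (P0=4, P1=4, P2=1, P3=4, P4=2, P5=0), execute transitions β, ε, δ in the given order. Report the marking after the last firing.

(P0=5, P1=2, P2=3, P3=1, P4=5, P5=5)

step 1: fire β:  (P0=4, P1=4, P2=1, P3=4, P4=2, P5=0) → (P0=4, P1=5, P2=3, P3=1, P4=3, P5=0)
step 2: fire ε:  (P0=4, P1=5, P2=3, P3=1, P4=3, P5=0) → (P0=4, P1=2, P2=3, P3=1, P4=5, P5=3)
step 3: fire δ:  (P0=4, P1=2, P2=3, P3=1, P4=5, P5=3) → (P0=5, P1=2, P2=3, P3=1, P4=5, P5=5)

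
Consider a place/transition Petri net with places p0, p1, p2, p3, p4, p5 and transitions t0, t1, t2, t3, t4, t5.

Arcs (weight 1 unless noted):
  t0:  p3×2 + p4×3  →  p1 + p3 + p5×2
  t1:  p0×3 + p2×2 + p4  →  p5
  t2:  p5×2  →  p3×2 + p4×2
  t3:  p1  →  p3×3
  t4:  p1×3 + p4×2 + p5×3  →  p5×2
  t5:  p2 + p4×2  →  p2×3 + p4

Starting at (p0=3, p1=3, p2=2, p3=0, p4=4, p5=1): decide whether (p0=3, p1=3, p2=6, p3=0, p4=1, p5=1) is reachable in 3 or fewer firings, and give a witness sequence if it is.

NO — not reachable within 3 firings

depth 0: 1 marking
depth 1: 4 markings reached so far
depth 2: 11 markings reached so far
depth 3: 25 markings reached so far
target is not among the 25 markings reachable within 3 steps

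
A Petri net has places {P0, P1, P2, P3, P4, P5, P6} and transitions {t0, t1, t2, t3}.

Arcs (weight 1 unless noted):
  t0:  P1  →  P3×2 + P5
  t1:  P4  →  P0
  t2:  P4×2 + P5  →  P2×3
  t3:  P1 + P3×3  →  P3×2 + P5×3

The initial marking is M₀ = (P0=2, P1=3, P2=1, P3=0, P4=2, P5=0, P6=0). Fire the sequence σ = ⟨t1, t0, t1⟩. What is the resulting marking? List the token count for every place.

(P0=4, P1=2, P2=1, P3=2, P4=0, P5=1, P6=0)

step 1: fire t1:  (P0=2, P1=3, P2=1, P3=0, P4=2, P5=0, P6=0) → (P0=3, P1=3, P2=1, P3=0, P4=1, P5=0, P6=0)
step 2: fire t0:  (P0=3, P1=3, P2=1, P3=0, P4=1, P5=0, P6=0) → (P0=3, P1=2, P2=1, P3=2, P4=1, P5=1, P6=0)
step 3: fire t1:  (P0=3, P1=2, P2=1, P3=2, P4=1, P5=1, P6=0) → (P0=4, P1=2, P2=1, P3=2, P4=0, P5=1, P6=0)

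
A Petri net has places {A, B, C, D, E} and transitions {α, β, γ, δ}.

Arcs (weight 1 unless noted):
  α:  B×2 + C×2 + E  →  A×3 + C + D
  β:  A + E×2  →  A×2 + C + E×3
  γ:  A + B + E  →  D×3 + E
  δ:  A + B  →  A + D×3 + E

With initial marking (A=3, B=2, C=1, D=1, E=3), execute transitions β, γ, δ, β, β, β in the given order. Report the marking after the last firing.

(A=6, B=0, C=5, D=7, E=8)

step 1: fire β:  (A=3, B=2, C=1, D=1, E=3) → (A=4, B=2, C=2, D=1, E=4)
step 2: fire γ:  (A=4, B=2, C=2, D=1, E=4) → (A=3, B=1, C=2, D=4, E=4)
step 3: fire δ:  (A=3, B=1, C=2, D=4, E=4) → (A=3, B=0, C=2, D=7, E=5)
step 4: fire β:  (A=3, B=0, C=2, D=7, E=5) → (A=4, B=0, C=3, D=7, E=6)
step 5: fire β:  (A=4, B=0, C=3, D=7, E=6) → (A=5, B=0, C=4, D=7, E=7)
step 6: fire β:  (A=5, B=0, C=4, D=7, E=7) → (A=6, B=0, C=5, D=7, E=8)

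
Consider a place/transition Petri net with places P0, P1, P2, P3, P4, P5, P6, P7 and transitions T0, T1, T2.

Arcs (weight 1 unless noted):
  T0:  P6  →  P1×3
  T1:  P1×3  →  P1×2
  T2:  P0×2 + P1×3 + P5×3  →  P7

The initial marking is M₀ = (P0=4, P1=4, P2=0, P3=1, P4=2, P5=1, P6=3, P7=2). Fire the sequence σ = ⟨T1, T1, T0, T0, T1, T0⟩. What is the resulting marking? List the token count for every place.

(P0=4, P1=10, P2=0, P3=1, P4=2, P5=1, P6=0, P7=2)

step 1: fire T1:  (P0=4, P1=4, P2=0, P3=1, P4=2, P5=1, P6=3, P7=2) → (P0=4, P1=3, P2=0, P3=1, P4=2, P5=1, P6=3, P7=2)
step 2: fire T1:  (P0=4, P1=3, P2=0, P3=1, P4=2, P5=1, P6=3, P7=2) → (P0=4, P1=2, P2=0, P3=1, P4=2, P5=1, P6=3, P7=2)
step 3: fire T0:  (P0=4, P1=2, P2=0, P3=1, P4=2, P5=1, P6=3, P7=2) → (P0=4, P1=5, P2=0, P3=1, P4=2, P5=1, P6=2, P7=2)
step 4: fire T0:  (P0=4, P1=5, P2=0, P3=1, P4=2, P5=1, P6=2, P7=2) → (P0=4, P1=8, P2=0, P3=1, P4=2, P5=1, P6=1, P7=2)
step 5: fire T1:  (P0=4, P1=8, P2=0, P3=1, P4=2, P5=1, P6=1, P7=2) → (P0=4, P1=7, P2=0, P3=1, P4=2, P5=1, P6=1, P7=2)
step 6: fire T0:  (P0=4, P1=7, P2=0, P3=1, P4=2, P5=1, P6=1, P7=2) → (P0=4, P1=10, P2=0, P3=1, P4=2, P5=1, P6=0, P7=2)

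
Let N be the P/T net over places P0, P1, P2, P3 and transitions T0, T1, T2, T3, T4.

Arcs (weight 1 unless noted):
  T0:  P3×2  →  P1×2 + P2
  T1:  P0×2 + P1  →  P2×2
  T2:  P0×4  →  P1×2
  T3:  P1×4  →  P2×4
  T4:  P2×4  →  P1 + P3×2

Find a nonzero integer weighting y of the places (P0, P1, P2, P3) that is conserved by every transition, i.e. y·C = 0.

y = (P0:1, P1:2, P2:2, P3:3)

Incidence matrix C (rows=places, cols=transitions):
       T0   T1   T2   T3   T4
   P0   0   -2   -4    0    0
   P1   2   -1    2   -4    1
   P2   1    2    0    4   -4
   P3  -2    0    0    0    2

Candidate y = [1, 2, 2, 3]; check y·C column-wise:
  col T0: 1·0 + 2·2 + 2·1 + 3·-2 = 0
  col T1: 1·-2 + 2·-1 + 2·2 + 3·0 = 0
  col T2: 1·-4 + 2·2 + 2·0 + 3·0 = 0
  col T3: 1·0 + 2·-4 + 2·4 + 3·0 = 0
  col T4: 1·0 + 2·1 + 2·-4 + 3·2 = 0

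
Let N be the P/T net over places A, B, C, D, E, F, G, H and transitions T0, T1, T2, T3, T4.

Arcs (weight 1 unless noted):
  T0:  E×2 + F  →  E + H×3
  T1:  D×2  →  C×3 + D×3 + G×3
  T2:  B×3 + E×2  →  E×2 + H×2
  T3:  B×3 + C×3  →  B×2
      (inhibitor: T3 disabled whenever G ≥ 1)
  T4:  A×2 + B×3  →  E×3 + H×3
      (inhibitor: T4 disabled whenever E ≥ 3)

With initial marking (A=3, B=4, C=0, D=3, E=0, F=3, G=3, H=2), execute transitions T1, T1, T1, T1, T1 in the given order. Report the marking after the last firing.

(A=3, B=4, C=15, D=8, E=0, F=3, G=18, H=2)

step 1: fire T1:  (A=3, B=4, C=0, D=3, E=0, F=3, G=3, H=2) → (A=3, B=4, C=3, D=4, E=0, F=3, G=6, H=2)
step 2: fire T1:  (A=3, B=4, C=3, D=4, E=0, F=3, G=6, H=2) → (A=3, B=4, C=6, D=5, E=0, F=3, G=9, H=2)
step 3: fire T1:  (A=3, B=4, C=6, D=5, E=0, F=3, G=9, H=2) → (A=3, B=4, C=9, D=6, E=0, F=3, G=12, H=2)
step 4: fire T1:  (A=3, B=4, C=9, D=6, E=0, F=3, G=12, H=2) → (A=3, B=4, C=12, D=7, E=0, F=3, G=15, H=2)
step 5: fire T1:  (A=3, B=4, C=12, D=7, E=0, F=3, G=15, H=2) → (A=3, B=4, C=15, D=8, E=0, F=3, G=18, H=2)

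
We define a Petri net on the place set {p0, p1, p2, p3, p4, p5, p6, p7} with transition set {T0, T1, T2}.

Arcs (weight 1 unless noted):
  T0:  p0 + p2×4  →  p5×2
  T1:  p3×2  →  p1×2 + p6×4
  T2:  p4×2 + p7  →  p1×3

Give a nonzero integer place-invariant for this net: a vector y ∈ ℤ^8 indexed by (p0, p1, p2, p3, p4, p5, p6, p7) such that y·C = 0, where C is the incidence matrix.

y = (p0:4, p1:0, p2:-1, p3:0, p4:0, p5:0, p6:0, p7:0)

Incidence matrix C (rows=places, cols=transitions):
       T0   T1   T2
   p0  -1    0    0
   p1   0    2    3
   p2  -4    0    0
   p3   0   -2    0
   p4   0    0   -2
   p5   2    0    0
   p6   0    4    0
   p7   0    0   -1

Candidate y = [4, 0, -1, 0, 0, 0, 0, 0]; check y·C column-wise:
  col T0: 4·-1 + -1·-4 + 0·2 = 0
  col T1: 4·0 + 0·2 + -1·0 + 0·-2 + 0·4 = 0
  col T2: 4·0 + 0·3 + -1·0 + 0·-2 + 0·-1 = 0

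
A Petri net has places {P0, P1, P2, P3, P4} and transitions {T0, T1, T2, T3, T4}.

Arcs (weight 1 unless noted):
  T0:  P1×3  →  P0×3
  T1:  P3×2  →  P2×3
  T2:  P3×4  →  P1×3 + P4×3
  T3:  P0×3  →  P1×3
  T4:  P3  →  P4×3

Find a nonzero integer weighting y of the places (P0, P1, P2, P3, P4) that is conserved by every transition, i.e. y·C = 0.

Incidence matrix C (rows=places, cols=transitions):
       T0   T1   T2   T3   T4
   P0   3    0    0   -3    0
   P1  -3    0    3    3    0
   P2   0    3    0    0    0
   P3   0   -2   -4    0   -1
   P4   0    0    3    0    3

Candidate y = [3, 3, 2, 3, 1]; check y·C column-wise:
  col T0: 3·3 + 3·-3 + 2·0 + 3·0 + 1·0 = 0
  col T1: 3·0 + 3·0 + 2·3 + 3·-2 + 1·0 = 0
  col T2: 3·0 + 3·3 + 2·0 + 3·-4 + 1·3 = 0
  col T3: 3·-3 + 3·3 + 2·0 + 3·0 + 1·0 = 0
  col T4: 3·0 + 3·0 + 2·0 + 3·-1 + 1·3 = 0

y = (P0:3, P1:3, P2:2, P3:3, P4:1)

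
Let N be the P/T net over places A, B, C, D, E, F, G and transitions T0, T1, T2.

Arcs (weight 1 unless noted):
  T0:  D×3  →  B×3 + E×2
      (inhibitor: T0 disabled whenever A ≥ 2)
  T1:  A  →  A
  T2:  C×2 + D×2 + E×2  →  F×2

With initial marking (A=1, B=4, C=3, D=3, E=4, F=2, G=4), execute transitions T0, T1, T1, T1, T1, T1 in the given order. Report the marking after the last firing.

step 1: fire T0:  (A=1, B=4, C=3, D=3, E=4, F=2, G=4) → (A=1, B=7, C=3, D=0, E=6, F=2, G=4)
step 2: fire T1:  (A=1, B=7, C=3, D=0, E=6, F=2, G=4) → (A=1, B=7, C=3, D=0, E=6, F=2, G=4)
step 3: fire T1:  (A=1, B=7, C=3, D=0, E=6, F=2, G=4) → (A=1, B=7, C=3, D=0, E=6, F=2, G=4)
step 4: fire T1:  (A=1, B=7, C=3, D=0, E=6, F=2, G=4) → (A=1, B=7, C=3, D=0, E=6, F=2, G=4)
step 5: fire T1:  (A=1, B=7, C=3, D=0, E=6, F=2, G=4) → (A=1, B=7, C=3, D=0, E=6, F=2, G=4)
step 6: fire T1:  (A=1, B=7, C=3, D=0, E=6, F=2, G=4) → (A=1, B=7, C=3, D=0, E=6, F=2, G=4)

(A=1, B=7, C=3, D=0, E=6, F=2, G=4)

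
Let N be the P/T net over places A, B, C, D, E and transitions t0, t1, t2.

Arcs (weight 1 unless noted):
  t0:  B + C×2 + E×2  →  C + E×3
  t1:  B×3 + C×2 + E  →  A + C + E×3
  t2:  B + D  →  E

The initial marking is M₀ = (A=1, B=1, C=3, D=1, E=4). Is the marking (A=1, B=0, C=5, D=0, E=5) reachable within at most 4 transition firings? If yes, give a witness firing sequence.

NO — not reachable within 4 firings

depth 0: 1 marking
depth 1: 3 markings reached so far
depth 2: 3 markings reached so far
(frontier empty at depth 2; search complete)
target is not among the 3 markings reachable within 4 steps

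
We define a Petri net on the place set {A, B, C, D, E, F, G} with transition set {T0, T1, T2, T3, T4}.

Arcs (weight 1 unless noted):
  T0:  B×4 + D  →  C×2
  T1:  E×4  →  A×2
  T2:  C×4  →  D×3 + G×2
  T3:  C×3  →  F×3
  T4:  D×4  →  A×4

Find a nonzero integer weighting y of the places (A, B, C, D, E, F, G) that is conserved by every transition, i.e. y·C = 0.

Incidence matrix C (rows=places, cols=transitions):
       T0   T1   T2   T3   T4
    A   0    2    0    0    4
    B  -4    0    0    0    0
    C   2    0   -4   -3    0
    D  -1    0    3    0   -4
    E   0   -4    0    0    0
    F   0    0    0    3    0
    G   0    0    2    0    0

Candidate y = [8, 1, 6, 8, 4, 6, 0]; check y·C column-wise:
  col T0: 8·0 + 1·-4 + 6·2 + 8·-1 + 4·0 + 6·0 = 0
  col T1: 8·2 + 1·0 + 6·0 + 8·0 + 4·-4 + 6·0 = 0
  col T2: 8·0 + 1·0 + 6·-4 + 8·3 + 4·0 + 6·0 + 0·2 = 0
  col T3: 8·0 + 1·0 + 6·-3 + 8·0 + 4·0 + 6·3 = 0
  col T4: 8·4 + 1·0 + 6·0 + 8·-4 + 4·0 + 6·0 = 0

y = (A:8, B:1, C:6, D:8, E:4, F:6, G:0)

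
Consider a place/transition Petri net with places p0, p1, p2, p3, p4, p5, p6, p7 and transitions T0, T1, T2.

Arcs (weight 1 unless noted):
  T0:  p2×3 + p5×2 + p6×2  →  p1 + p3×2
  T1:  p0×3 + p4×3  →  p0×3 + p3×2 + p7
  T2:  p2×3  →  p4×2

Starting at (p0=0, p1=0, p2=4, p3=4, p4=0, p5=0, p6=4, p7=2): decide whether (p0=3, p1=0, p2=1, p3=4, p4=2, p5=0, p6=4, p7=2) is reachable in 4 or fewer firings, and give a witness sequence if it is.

NO — not reachable within 4 firings

depth 0: 1 marking
depth 1: 2 markings reached so far
depth 2: 2 markings reached so far
(frontier empty at depth 2; search complete)
target is not among the 2 markings reachable within 4 steps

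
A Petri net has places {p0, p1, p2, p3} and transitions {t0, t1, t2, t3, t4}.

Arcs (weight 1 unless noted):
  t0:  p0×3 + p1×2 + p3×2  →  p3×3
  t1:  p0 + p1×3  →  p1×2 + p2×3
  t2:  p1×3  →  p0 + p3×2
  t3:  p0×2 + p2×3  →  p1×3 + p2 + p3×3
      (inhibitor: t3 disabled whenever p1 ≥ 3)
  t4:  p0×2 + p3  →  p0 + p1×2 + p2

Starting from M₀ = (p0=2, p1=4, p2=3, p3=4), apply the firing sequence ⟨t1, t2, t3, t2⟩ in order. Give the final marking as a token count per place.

step 1: fire t1:  (p0=2, p1=4, p2=3, p3=4) → (p0=1, p1=3, p2=6, p3=4)
step 2: fire t2:  (p0=1, p1=3, p2=6, p3=4) → (p0=2, p1=0, p2=6, p3=6)
step 3: fire t3:  (p0=2, p1=0, p2=6, p3=6) → (p0=0, p1=3, p2=4, p3=9)
step 4: fire t2:  (p0=0, p1=3, p2=4, p3=9) → (p0=1, p1=0, p2=4, p3=11)

(p0=1, p1=0, p2=4, p3=11)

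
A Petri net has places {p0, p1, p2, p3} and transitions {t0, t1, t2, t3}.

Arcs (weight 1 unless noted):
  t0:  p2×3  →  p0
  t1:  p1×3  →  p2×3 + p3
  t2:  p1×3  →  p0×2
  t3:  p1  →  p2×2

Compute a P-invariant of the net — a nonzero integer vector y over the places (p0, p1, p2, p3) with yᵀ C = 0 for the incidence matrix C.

Incidence matrix C (rows=places, cols=transitions):
       t0   t1   t2   t3
   p0   1    0    2    0
   p1   0   -3   -3   -1
   p2  -3    3    0    2
   p3   0    1    0    0

Candidate y = [3, 2, 1, 3]; check y·C column-wise:
  col t0: 3·1 + 2·0 + 1·-3 + 3·0 = 0
  col t1: 3·0 + 2·-3 + 1·3 + 3·1 = 0
  col t2: 3·2 + 2·-3 + 1·0 + 3·0 = 0
  col t3: 3·0 + 2·-1 + 1·2 + 3·0 = 0

y = (p0:3, p1:2, p2:1, p3:3)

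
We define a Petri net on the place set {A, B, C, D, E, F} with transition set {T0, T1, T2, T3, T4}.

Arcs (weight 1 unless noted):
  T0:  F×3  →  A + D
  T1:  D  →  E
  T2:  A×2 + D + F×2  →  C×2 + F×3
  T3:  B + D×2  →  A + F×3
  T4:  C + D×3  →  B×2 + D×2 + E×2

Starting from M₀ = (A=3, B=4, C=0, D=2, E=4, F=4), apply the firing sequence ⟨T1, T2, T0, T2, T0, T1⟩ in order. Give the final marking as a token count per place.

(A=1, B=4, C=4, D=0, E=6, F=0)

step 1: fire T1:  (A=3, B=4, C=0, D=2, E=4, F=4) → (A=3, B=4, C=0, D=1, E=5, F=4)
step 2: fire T2:  (A=3, B=4, C=0, D=1, E=5, F=4) → (A=1, B=4, C=2, D=0, E=5, F=5)
step 3: fire T0:  (A=1, B=4, C=2, D=0, E=5, F=5) → (A=2, B=4, C=2, D=1, E=5, F=2)
step 4: fire T2:  (A=2, B=4, C=2, D=1, E=5, F=2) → (A=0, B=4, C=4, D=0, E=5, F=3)
step 5: fire T0:  (A=0, B=4, C=4, D=0, E=5, F=3) → (A=1, B=4, C=4, D=1, E=5, F=0)
step 6: fire T1:  (A=1, B=4, C=4, D=1, E=5, F=0) → (A=1, B=4, C=4, D=0, E=6, F=0)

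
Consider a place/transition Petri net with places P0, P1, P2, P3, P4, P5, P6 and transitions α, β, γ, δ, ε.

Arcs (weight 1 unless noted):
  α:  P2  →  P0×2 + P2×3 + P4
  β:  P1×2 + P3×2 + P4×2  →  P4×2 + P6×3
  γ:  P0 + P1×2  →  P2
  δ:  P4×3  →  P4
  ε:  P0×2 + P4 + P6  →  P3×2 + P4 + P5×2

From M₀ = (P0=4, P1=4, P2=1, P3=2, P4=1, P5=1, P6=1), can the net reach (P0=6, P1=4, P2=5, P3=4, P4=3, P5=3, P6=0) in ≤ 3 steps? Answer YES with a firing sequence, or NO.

YES — reachable via ⟨α, α, ε⟩ (3 firings)

step 1: fire α:  (P0=4, P1=4, P2=1, P3=2, P4=1, P5=1, P6=1) → (P0=6, P1=4, P2=3, P3=2, P4=2, P5=1, P6=1)
step 2: fire α:  (P0=6, P1=4, P2=3, P3=2, P4=2, P5=1, P6=1) → (P0=8, P1=4, P2=5, P3=2, P4=3, P5=1, P6=1)
step 3: fire ε:  (P0=8, P1=4, P2=5, P3=2, P4=3, P5=1, P6=1) → (P0=6, P1=4, P2=5, P3=4, P4=3, P5=3, P6=0)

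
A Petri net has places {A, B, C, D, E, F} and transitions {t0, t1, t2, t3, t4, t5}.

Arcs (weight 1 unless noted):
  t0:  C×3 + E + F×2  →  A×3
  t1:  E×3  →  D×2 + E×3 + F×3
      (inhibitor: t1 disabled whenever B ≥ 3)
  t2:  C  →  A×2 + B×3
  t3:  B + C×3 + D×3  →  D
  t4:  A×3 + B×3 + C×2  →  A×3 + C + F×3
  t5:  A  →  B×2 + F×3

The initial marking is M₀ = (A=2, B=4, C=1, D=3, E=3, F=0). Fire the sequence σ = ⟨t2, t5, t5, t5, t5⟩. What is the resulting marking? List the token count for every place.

step 1: fire t2:  (A=2, B=4, C=1, D=3, E=3, F=0) → (A=4, B=7, C=0, D=3, E=3, F=0)
step 2: fire t5:  (A=4, B=7, C=0, D=3, E=3, F=0) → (A=3, B=9, C=0, D=3, E=3, F=3)
step 3: fire t5:  (A=3, B=9, C=0, D=3, E=3, F=3) → (A=2, B=11, C=0, D=3, E=3, F=6)
step 4: fire t5:  (A=2, B=11, C=0, D=3, E=3, F=6) → (A=1, B=13, C=0, D=3, E=3, F=9)
step 5: fire t5:  (A=1, B=13, C=0, D=3, E=3, F=9) → (A=0, B=15, C=0, D=3, E=3, F=12)

(A=0, B=15, C=0, D=3, E=3, F=12)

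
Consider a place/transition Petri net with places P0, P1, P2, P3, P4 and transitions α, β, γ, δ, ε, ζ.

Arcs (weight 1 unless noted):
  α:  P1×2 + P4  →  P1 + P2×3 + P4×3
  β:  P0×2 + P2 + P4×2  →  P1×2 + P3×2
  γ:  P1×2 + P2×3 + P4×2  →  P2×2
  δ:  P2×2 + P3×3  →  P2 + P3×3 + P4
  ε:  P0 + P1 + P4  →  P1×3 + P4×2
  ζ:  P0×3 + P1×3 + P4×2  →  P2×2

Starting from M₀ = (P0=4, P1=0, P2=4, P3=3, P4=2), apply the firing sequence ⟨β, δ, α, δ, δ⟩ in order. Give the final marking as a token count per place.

step 1: fire β:  (P0=4, P1=0, P2=4, P3=3, P4=2) → (P0=2, P1=2, P2=3, P3=5, P4=0)
step 2: fire δ:  (P0=2, P1=2, P2=3, P3=5, P4=0) → (P0=2, P1=2, P2=2, P3=5, P4=1)
step 3: fire α:  (P0=2, P1=2, P2=2, P3=5, P4=1) → (P0=2, P1=1, P2=5, P3=5, P4=3)
step 4: fire δ:  (P0=2, P1=1, P2=5, P3=5, P4=3) → (P0=2, P1=1, P2=4, P3=5, P4=4)
step 5: fire δ:  (P0=2, P1=1, P2=4, P3=5, P4=4) → (P0=2, P1=1, P2=3, P3=5, P4=5)

(P0=2, P1=1, P2=3, P3=5, P4=5)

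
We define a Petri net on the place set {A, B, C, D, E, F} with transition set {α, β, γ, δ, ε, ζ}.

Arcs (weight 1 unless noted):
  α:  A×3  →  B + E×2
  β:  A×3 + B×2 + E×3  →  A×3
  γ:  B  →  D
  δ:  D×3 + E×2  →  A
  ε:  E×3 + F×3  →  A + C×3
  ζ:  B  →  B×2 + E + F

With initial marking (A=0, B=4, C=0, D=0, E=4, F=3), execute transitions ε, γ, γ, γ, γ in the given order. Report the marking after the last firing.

step 1: fire ε:  (A=0, B=4, C=0, D=0, E=4, F=3) → (A=1, B=4, C=3, D=0, E=1, F=0)
step 2: fire γ:  (A=1, B=4, C=3, D=0, E=1, F=0) → (A=1, B=3, C=3, D=1, E=1, F=0)
step 3: fire γ:  (A=1, B=3, C=3, D=1, E=1, F=0) → (A=1, B=2, C=3, D=2, E=1, F=0)
step 4: fire γ:  (A=1, B=2, C=3, D=2, E=1, F=0) → (A=1, B=1, C=3, D=3, E=1, F=0)
step 5: fire γ:  (A=1, B=1, C=3, D=3, E=1, F=0) → (A=1, B=0, C=3, D=4, E=1, F=0)

(A=1, B=0, C=3, D=4, E=1, F=0)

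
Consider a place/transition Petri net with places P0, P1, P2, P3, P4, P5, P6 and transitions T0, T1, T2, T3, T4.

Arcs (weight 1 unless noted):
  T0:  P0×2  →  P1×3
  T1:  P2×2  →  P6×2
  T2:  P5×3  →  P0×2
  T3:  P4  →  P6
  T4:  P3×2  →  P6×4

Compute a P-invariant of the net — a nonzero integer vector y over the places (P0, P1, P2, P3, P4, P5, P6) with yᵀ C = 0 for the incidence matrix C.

y = (P0:3, P1:2, P2:0, P3:0, P4:0, P5:2, P6:0)

Incidence matrix C (rows=places, cols=transitions):
       T0   T1   T2   T3   T4
   P0  -2    0    2    0    0
   P1   3    0    0    0    0
   P2   0   -2    0    0    0
   P3   0    0    0    0   -2
   P4   0    0    0   -1    0
   P5   0    0   -3    0    0
   P6   0    2    0    1    4

Candidate y = [3, 2, 0, 0, 0, 2, 0]; check y·C column-wise:
  col T0: 3·-2 + 2·3 + 2·0 = 0
  col T1: 3·0 + 2·0 + 0·-2 + 2·0 + 0·2 = 0
  col T2: 3·2 + 2·0 + 2·-3 = 0
  col T3: 3·0 + 2·0 + 0·-1 + 2·0 + 0·1 = 0
  col T4: 3·0 + 2·0 + 0·-2 + 2·0 + 0·4 = 0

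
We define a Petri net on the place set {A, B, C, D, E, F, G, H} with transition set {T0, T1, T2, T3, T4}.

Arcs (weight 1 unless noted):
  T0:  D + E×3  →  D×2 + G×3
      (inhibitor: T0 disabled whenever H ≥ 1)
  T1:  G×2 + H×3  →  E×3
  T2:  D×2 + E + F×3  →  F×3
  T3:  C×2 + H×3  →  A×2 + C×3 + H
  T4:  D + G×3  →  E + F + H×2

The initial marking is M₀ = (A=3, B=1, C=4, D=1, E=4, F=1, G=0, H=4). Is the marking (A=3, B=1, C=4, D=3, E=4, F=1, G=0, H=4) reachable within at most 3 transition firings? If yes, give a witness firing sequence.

depth 0: 1 marking
depth 1: 2 markings reached so far
depth 2: 2 markings reached so far
(frontier empty at depth 2; search complete)
target is not among the 2 markings reachable within 3 steps

NO — not reachable within 3 firings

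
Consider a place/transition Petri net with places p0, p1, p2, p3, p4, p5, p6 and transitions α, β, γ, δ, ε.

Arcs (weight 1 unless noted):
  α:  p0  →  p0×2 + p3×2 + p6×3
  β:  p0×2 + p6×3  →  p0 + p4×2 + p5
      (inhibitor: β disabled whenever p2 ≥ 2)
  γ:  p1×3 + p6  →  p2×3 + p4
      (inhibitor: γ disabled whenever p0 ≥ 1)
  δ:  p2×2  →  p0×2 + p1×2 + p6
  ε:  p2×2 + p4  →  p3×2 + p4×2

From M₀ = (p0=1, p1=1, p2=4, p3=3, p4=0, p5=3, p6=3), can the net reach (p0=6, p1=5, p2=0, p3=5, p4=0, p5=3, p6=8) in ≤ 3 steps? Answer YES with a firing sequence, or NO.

step 1: fire α:  (p0=1, p1=1, p2=4, p3=3, p4=0, p5=3, p6=3) → (p0=2, p1=1, p2=4, p3=5, p4=0, p5=3, p6=6)
step 2: fire δ:  (p0=2, p1=1, p2=4, p3=5, p4=0, p5=3, p6=6) → (p0=4, p1=3, p2=2, p3=5, p4=0, p5=3, p6=7)
step 3: fire δ:  (p0=4, p1=3, p2=2, p3=5, p4=0, p5=3, p6=7) → (p0=6, p1=5, p2=0, p3=5, p4=0, p5=3, p6=8)

YES — reachable via ⟨α, δ, δ⟩ (3 firings)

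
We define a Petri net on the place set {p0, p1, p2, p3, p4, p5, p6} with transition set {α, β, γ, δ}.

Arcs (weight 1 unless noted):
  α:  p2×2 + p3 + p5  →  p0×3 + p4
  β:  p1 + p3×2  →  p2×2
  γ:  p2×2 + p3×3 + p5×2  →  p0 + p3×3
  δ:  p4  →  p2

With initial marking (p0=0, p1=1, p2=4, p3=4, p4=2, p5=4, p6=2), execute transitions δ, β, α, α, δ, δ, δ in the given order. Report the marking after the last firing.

step 1: fire δ:  (p0=0, p1=1, p2=4, p3=4, p4=2, p5=4, p6=2) → (p0=0, p1=1, p2=5, p3=4, p4=1, p5=4, p6=2)
step 2: fire β:  (p0=0, p1=1, p2=5, p3=4, p4=1, p5=4, p6=2) → (p0=0, p1=0, p2=7, p3=2, p4=1, p5=4, p6=2)
step 3: fire α:  (p0=0, p1=0, p2=7, p3=2, p4=1, p5=4, p6=2) → (p0=3, p1=0, p2=5, p3=1, p4=2, p5=3, p6=2)
step 4: fire α:  (p0=3, p1=0, p2=5, p3=1, p4=2, p5=3, p6=2) → (p0=6, p1=0, p2=3, p3=0, p4=3, p5=2, p6=2)
step 5: fire δ:  (p0=6, p1=0, p2=3, p3=0, p4=3, p5=2, p6=2) → (p0=6, p1=0, p2=4, p3=0, p4=2, p5=2, p6=2)
step 6: fire δ:  (p0=6, p1=0, p2=4, p3=0, p4=2, p5=2, p6=2) → (p0=6, p1=0, p2=5, p3=0, p4=1, p5=2, p6=2)
step 7: fire δ:  (p0=6, p1=0, p2=5, p3=0, p4=1, p5=2, p6=2) → (p0=6, p1=0, p2=6, p3=0, p4=0, p5=2, p6=2)

(p0=6, p1=0, p2=6, p3=0, p4=0, p5=2, p6=2)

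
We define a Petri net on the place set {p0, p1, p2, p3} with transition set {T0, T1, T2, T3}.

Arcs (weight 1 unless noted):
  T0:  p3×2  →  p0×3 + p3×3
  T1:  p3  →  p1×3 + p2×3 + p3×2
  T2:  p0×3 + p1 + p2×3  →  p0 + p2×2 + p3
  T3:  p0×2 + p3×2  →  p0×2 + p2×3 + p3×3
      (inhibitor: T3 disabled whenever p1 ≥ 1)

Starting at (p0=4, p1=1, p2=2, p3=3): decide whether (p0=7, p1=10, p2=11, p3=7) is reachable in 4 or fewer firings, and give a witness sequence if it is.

step 1: fire T0:  (p0=4, p1=1, p2=2, p3=3) → (p0=7, p1=1, p2=2, p3=4)
step 2: fire T1:  (p0=7, p1=1, p2=2, p3=4) → (p0=7, p1=4, p2=5, p3=5)
step 3: fire T1:  (p0=7, p1=4, p2=5, p3=5) → (p0=7, p1=7, p2=8, p3=6)
step 4: fire T1:  (p0=7, p1=7, p2=8, p3=6) → (p0=7, p1=10, p2=11, p3=7)

YES — reachable via ⟨T0, T1, T1, T1⟩ (4 firings)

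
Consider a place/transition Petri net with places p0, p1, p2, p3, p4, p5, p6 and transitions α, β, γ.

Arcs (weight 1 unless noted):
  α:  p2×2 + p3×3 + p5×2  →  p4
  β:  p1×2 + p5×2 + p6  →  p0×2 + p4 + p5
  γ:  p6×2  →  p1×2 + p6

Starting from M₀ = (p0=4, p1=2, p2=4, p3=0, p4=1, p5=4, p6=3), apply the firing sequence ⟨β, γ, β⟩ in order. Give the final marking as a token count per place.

step 1: fire β:  (p0=4, p1=2, p2=4, p3=0, p4=1, p5=4, p6=3) → (p0=6, p1=0, p2=4, p3=0, p4=2, p5=3, p6=2)
step 2: fire γ:  (p0=6, p1=0, p2=4, p3=0, p4=2, p5=3, p6=2) → (p0=6, p1=2, p2=4, p3=0, p4=2, p5=3, p6=1)
step 3: fire β:  (p0=6, p1=2, p2=4, p3=0, p4=2, p5=3, p6=1) → (p0=8, p1=0, p2=4, p3=0, p4=3, p5=2, p6=0)

(p0=8, p1=0, p2=4, p3=0, p4=3, p5=2, p6=0)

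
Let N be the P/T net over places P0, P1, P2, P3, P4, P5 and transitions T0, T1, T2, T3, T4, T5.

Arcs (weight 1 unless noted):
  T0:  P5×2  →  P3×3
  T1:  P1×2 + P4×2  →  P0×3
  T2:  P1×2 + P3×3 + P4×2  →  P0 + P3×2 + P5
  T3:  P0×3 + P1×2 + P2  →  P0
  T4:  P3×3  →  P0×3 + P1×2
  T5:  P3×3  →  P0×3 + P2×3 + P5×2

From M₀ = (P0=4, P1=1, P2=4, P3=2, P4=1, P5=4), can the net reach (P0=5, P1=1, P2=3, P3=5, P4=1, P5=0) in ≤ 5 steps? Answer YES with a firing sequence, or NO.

step 1: fire T0:  (P0=4, P1=1, P2=4, P3=2, P4=1, P5=4) → (P0=4, P1=1, P2=4, P3=5, P4=1, P5=2)
step 2: fire T0:  (P0=4, P1=1, P2=4, P3=5, P4=1, P5=2) → (P0=4, P1=1, P2=4, P3=8, P4=1, P5=0)
step 3: fire T4:  (P0=4, P1=1, P2=4, P3=8, P4=1, P5=0) → (P0=7, P1=3, P2=4, P3=5, P4=1, P5=0)
step 4: fire T3:  (P0=7, P1=3, P2=4, P3=5, P4=1, P5=0) → (P0=5, P1=1, P2=3, P3=5, P4=1, P5=0)

YES — reachable via ⟨T0, T0, T4, T3⟩ (4 firings)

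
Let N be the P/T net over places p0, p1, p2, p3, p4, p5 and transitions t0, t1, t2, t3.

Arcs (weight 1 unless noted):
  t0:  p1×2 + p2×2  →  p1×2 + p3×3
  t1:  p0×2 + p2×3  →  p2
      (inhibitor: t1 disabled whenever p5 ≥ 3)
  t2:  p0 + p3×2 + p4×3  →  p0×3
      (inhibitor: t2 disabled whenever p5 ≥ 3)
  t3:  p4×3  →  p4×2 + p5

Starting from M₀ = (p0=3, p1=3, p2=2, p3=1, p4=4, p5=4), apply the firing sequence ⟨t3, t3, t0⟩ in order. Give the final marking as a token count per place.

(p0=3, p1=3, p2=0, p3=4, p4=2, p5=6)

step 1: fire t3:  (p0=3, p1=3, p2=2, p3=1, p4=4, p5=4) → (p0=3, p1=3, p2=2, p3=1, p4=3, p5=5)
step 2: fire t3:  (p0=3, p1=3, p2=2, p3=1, p4=3, p5=5) → (p0=3, p1=3, p2=2, p3=1, p4=2, p5=6)
step 3: fire t0:  (p0=3, p1=3, p2=2, p3=1, p4=2, p5=6) → (p0=3, p1=3, p2=0, p3=4, p4=2, p5=6)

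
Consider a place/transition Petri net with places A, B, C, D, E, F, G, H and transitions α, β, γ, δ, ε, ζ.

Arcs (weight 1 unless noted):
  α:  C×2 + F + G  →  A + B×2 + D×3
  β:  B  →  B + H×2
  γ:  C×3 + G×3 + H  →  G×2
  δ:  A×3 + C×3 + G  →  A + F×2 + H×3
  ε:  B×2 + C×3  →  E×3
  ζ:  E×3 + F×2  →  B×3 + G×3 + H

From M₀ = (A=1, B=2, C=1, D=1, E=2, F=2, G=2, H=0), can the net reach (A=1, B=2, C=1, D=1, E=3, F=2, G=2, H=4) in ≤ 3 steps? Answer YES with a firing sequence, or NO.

NO — not reachable within 3 firings

depth 0: 1 marking
depth 1: 2 markings reached so far
depth 2: 3 markings reached so far
depth 3: 4 markings reached so far
target is not among the 4 markings reachable within 3 steps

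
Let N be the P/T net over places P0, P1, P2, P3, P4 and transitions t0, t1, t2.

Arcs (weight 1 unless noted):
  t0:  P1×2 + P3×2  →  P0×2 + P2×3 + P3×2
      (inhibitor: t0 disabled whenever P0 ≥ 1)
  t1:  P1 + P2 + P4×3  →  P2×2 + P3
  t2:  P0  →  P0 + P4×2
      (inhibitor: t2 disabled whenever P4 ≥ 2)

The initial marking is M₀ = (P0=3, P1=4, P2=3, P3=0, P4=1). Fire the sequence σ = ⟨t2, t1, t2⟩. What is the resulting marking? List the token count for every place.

(P0=3, P1=3, P2=4, P3=1, P4=2)

step 1: fire t2:  (P0=3, P1=4, P2=3, P3=0, P4=1) → (P0=3, P1=4, P2=3, P3=0, P4=3)
step 2: fire t1:  (P0=3, P1=4, P2=3, P3=0, P4=3) → (P0=3, P1=3, P2=4, P3=1, P4=0)
step 3: fire t2:  (P0=3, P1=3, P2=4, P3=1, P4=0) → (P0=3, P1=3, P2=4, P3=1, P4=2)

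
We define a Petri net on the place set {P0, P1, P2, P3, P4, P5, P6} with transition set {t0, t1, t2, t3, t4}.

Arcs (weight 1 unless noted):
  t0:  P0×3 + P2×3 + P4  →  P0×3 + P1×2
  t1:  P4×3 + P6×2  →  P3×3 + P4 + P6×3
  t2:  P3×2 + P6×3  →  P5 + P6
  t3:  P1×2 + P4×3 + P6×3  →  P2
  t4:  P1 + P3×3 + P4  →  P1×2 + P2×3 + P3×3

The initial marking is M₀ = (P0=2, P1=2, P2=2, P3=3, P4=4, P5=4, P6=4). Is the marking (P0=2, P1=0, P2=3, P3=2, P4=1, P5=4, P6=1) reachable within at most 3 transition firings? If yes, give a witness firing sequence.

NO — not reachable within 3 firings

depth 0: 1 marking
depth 1: 5 markings reached so far
depth 2: 10 markings reached so far
depth 3: 15 markings reached so far
target is not among the 15 markings reachable within 3 steps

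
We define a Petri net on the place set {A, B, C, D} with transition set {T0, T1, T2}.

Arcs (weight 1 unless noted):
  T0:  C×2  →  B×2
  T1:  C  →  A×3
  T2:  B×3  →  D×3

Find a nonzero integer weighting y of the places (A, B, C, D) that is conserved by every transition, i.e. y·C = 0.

y = (A:1, B:3, C:3, D:3)

Incidence matrix C (rows=places, cols=transitions):
       T0   T1   T2
    A   0    3    0
    B   2    0   -3
    C  -2   -1    0
    D   0    0    3

Candidate y = [1, 3, 3, 3]; check y·C column-wise:
  col T0: 1·0 + 3·2 + 3·-2 + 3·0 = 0
  col T1: 1·3 + 3·0 + 3·-1 + 3·0 = 0
  col T2: 1·0 + 3·-3 + 3·0 + 3·3 = 0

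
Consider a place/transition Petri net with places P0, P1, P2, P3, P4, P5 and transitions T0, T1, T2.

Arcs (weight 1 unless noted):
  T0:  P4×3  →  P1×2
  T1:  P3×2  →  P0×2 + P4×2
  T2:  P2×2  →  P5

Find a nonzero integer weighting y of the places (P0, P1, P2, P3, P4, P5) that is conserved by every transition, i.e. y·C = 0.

Incidence matrix C (rows=places, cols=transitions):
       T0   T1   T2
   P0   0    2    0
   P1   2    0    0
   P2   0    0   -2
   P3   0   -2    0
   P4  -3    2    0
   P5   0    0    1

Candidate y = [1, 0, 0, 1, 0, 0]; check y·C column-wise:
  col T0: 1·0 + 0·2 + 1·0 + 0·-3 = 0
  col T1: 1·2 + 1·-2 + 0·2 = 0
  col T2: 1·0 + 0·-2 + 1·0 + 0·1 = 0

y = (P0:1, P1:0, P2:0, P3:1, P4:0, P5:0)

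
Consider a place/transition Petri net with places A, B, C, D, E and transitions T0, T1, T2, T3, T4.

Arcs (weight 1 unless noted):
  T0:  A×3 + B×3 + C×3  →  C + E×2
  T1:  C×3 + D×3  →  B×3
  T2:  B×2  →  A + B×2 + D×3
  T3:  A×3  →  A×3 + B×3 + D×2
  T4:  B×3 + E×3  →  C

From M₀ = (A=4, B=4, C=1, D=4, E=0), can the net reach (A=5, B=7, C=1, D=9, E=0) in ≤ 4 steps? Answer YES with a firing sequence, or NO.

YES — reachable via ⟨T2, T3⟩ (2 firings)

step 1: fire T2:  (A=4, B=4, C=1, D=4, E=0) → (A=5, B=4, C=1, D=7, E=0)
step 2: fire T3:  (A=5, B=4, C=1, D=7, E=0) → (A=5, B=7, C=1, D=9, E=0)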